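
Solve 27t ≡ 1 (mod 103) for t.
Since 103 is prime, by Fermat 27^(-1) ≡ 27^{101} ≡ 42 (mod 103). Verify: 27 × 42 = 1134 ≡ 1 (mod 103)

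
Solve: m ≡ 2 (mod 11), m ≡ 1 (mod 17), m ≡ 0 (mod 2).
M = 11 × 17 × 2 = 374. M₁ = 34, y₁ ≡ 1 (mod 11). M₂ = 22, y₂ ≡ 7 (mod 17). M₃ = 187, y₃ ≡ 1 (mod 2). m = 2×34×1 + 1×22×7 + 0×187×1 ≡ 222 (mod 374)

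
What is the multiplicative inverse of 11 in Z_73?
Since 73 is prime, by Fermat 11^(-1) ≡ 11^{71} ≡ 20 mod 73. Verify: 11 × 20 = 220 ≡ 1 mod 73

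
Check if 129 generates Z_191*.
129^{95} ≡ 1 mod 191 and 95 < 190, so ord_191(129) = 95 ≠ 190 and 129 is not a primitive root.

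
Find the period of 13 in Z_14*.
Powers of 13 mod 14: 13^1≡13, 13^2≡1. Order = 2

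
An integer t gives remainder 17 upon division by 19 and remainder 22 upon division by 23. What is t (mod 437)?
M = 19 × 23 = 437. M₁ = 23, y₁ ≡ 5 (mod 19). M₂ = 19, y₂ ≡ 17 (mod 23). t = 17×23×5 + 22×19×17 ≡ 321 (mod 437)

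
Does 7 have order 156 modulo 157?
7^{52} ≡ 1 (mod 157) and 52 < 156, so ord_157(7) = 52 ≠ 156 and 7 is not a primitive root.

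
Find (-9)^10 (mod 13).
By repeated squaring (mod 13): (-9)^{1}≡4, (-9)^{2}≡3, (-9)^{4}≡9, (-9)^{8}≡3. Then (-9)^{10} = (-9)^{8+2} ≡ 3 × 3 ≡ 9 (mod 13)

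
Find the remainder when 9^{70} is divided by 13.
By Fermat: 9^{12} ≡ 1 (mod 13). 70 = 5×12 + 10. So 9^{70} ≡ 9^{10} ≡ 9 (mod 13)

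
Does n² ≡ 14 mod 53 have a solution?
By Euler's criterion: 14^{26} ≡ 52 mod 53. Since this equals -1 (≡ 52), 14 is not a QR.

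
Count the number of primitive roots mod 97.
Number of primitive roots mod 97 = φ(p-1) = φ(96) = 32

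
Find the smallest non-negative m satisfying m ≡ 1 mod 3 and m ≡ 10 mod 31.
M = 3 × 31 = 93. M₁ = 31, y₁ ≡ 1 mod 3. M₂ = 3, y₂ ≡ 21 mod 31. m = 1×31×1 + 10×3×21 ≡ 10 mod 93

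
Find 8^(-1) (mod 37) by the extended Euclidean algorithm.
Extended GCD: 8(14) + 37(-3) = 1. So 8^(-1) ≡ 14 (mod 37). Verify: 8 × 14 = 112 ≡ 1 (mod 37)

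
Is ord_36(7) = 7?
Powers of 7 mod 36: 7^1≡7, 7^2≡13, 7^3≡19, 7^4≡25, 7^5≡31, 7^6≡1. Already 7^6≡1, so the order is 6 < 7. No, the actual order is 6.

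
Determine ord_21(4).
Powers of 4 mod 21: 4^1≡4, 4^2≡16, 4^3≡1. Order = 3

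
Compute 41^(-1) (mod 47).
Since 47 is prime, by Fermat 41^(-1) ≡ 41^{45} ≡ 39 (mod 47). Verify: 41 × 39 = 1599 ≡ 1 (mod 47)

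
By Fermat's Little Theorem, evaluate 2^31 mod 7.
By Fermat: 2^{6} ≡ 1 (mod 7). 31 = 5×6 + 1. So 2^{31} ≡ 2^{1} ≡ 2 (mod 7)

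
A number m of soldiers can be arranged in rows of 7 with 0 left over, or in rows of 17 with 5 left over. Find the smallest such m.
M = 7 × 17 = 119. M₁ = 17, y₁ ≡ 5 mod 7. M₂ = 7, y₂ ≡ 5 mod 17. m = 0×17×5 + 5×7×5 ≡ 56 mod 119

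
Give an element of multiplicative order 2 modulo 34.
33 has order 2 mod 34 since 33^{2} ≡ 1 (mod 34) and no smaller power works.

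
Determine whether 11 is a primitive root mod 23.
ord_23(11) divides 22. For each prime q|22: 11^{11}≡22, 11^{2}≡6, none ≡ 1. So 11 has order 22 and is a primitive root mod 23.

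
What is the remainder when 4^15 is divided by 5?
Using Fermat: 4^{4} ≡ 1 mod 5. 15 ≡ 3 mod 4. So 4^{15} ≡ 4^{3} ≡ 4 mod 5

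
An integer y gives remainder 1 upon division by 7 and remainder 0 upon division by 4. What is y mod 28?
M = 7 × 4 = 28. M₁ = 4, y₁ ≡ 2 mod 7. M₂ = 7, y₂ ≡ 3 mod 4. y = 1×4×2 + 0×7×3 ≡ 8 mod 28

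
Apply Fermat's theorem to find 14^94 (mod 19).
By Fermat: 14^{18} ≡ 1 (mod 19). 94 = 5×18 + 4. So 14^{94} ≡ 14^{4} ≡ 17 (mod 19)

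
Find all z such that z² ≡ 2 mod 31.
The square roots of 2 mod 31 are 8 and 23. Verify: 8² = 64 ≡ 2 mod 31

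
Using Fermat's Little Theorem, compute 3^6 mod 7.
By Fermat's Little Theorem, 3^{6} ≡ 1 (mod 7) since 7 is prime and gcd(3, 7) = 1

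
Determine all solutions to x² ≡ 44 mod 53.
The square roots of 44 mod 53 are 16 and 37. Verify: 16² = 256 ≡ 44 mod 53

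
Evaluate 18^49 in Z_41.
Using Fermat: 18^{40} ≡ 1 (mod 41). 49 ≡ 9 (mod 40). So 18^{49} ≡ 18^{9} ≡ 16 (mod 41)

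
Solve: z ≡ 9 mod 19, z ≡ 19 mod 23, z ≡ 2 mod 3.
M = 19 × 23 × 3 = 1311. M₁ = 69, y₁ ≡ 8 mod 19. M₂ = 57, y₂ ≡ 21 mod 23. M₃ = 437, y₃ ≡ 2 mod 3. z = 9×69×8 + 19×57×21 + 2×437×2 ≡ 617 mod 1311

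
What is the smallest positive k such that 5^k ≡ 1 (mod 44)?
Powers of 5 mod 44: 5^1≡5, 5^2≡25, 5^3≡37, 5^4≡9, 5^5≡1. So the order of 5 is 5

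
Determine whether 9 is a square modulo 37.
By Euler's criterion: 9^{18} ≡ 1 mod 37. Since this equals 1, 9 is a QR.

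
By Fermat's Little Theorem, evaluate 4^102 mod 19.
By Fermat: 4^{18} ≡ 1 (mod 19). 102 = 5×18 + 12. So 4^{102} ≡ 4^{12} ≡ 7 (mod 19)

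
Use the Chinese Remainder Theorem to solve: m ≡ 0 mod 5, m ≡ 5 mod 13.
M = 5 × 13 = 65. M₁ = 13, y₁ ≡ 2 mod 5. M₂ = 5, y₂ ≡ 8 mod 13. m = 0×13×2 + 5×5×8 ≡ 5 mod 65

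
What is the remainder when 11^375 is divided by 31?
Using Fermat: 11^{30} ≡ 1 (mod 31). 375 ≡ 15 (mod 30). So 11^{375} ≡ 11^{15} ≡ 30 (mod 31)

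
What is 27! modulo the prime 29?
(28)! = (27)! × (28) ≡ -1 (mod 29). So (27)! ≡ -1 × (28)^(-1) ≡ (-1)×(-1) = 1 (mod 29)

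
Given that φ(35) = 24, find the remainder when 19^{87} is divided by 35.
By Euler: 19^{24} ≡ 1 (mod 35) since gcd(19, 35) = 1. 87 = 3×24 + 15. So 19^{87} ≡ 19^{15} ≡ 34 (mod 35)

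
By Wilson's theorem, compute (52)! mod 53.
By Wilson's theorem, (52)! ≡ -1 ≡ 52 mod 53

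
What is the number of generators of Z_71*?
Number of primitive roots mod 71 = φ(p-1) = φ(70) = 24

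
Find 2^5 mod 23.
By repeated squaring mod 23: 2^{1}≡2, 2^{2}≡4, 2^{4}≡16. Then 2^{5} = 2^{4+1} ≡ 16 × 2 ≡ 9 mod 23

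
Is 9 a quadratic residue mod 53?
By Euler's criterion: 9^{26} ≡ 1 (mod 53). Since this equals 1, 9 is a QR.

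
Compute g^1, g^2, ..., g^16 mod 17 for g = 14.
14^1, 14^2, ..., 14^{16} mod 17: [14, 9, 7, 13, 12, 15, 6, 16, 3, 8, 10, 4, 5, 2, 11, 1]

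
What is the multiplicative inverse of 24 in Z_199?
Since 199 is prime, by Fermat 24^(-1) ≡ 24^{197} ≡ 141 (mod 199). Verify: 24 × 141 = 3384 ≡ 1 (mod 199)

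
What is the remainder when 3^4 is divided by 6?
3^{4} = 81 ≡ 3 mod 6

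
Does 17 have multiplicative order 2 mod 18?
Powers of 17 mod 18: 17^1≡17, 17^2≡1. First k with 17^k≡1 is k=2. Yes, ord_18(17) = 2.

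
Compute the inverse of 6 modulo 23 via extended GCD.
Extended GCD: 6(4) + 23(-1) = 1. So 6^(-1) ≡ 4 mod 23. Verify: 6 × 4 = 24 ≡ 1 mod 23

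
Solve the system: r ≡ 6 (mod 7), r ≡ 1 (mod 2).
M = 7 × 2 = 14. M₁ = 2, y₁ ≡ 4 (mod 7). M₂ = 7, y₂ ≡ 1 (mod 2). r = 6×2×4 + 1×7×1 ≡ 13 (mod 14)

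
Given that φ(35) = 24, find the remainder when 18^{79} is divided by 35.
By Euler: 18^{24} ≡ 1 (mod 35) since gcd(18, 35) = 1. 79 = 3×24 + 7. So 18^{79} ≡ 18^{7} ≡ 32 (mod 35)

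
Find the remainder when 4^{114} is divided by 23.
By Fermat: 4^{22} ≡ 1 mod 23. 114 = 5×22 + 4. So 4^{114} ≡ 4^{4} ≡ 3 mod 23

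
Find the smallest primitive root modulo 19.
g = 2. For each prime q|18: 2^{9}≡18, 2^{6}≡7, none ≡ 1, so ord_19(2) = 18 and 2 is a primitive root.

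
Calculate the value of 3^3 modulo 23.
3^{3} = 27 ≡ 4 (mod 23)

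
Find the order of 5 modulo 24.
Powers of 5 mod 24: 5^1≡5, 5^2≡1. Order = 2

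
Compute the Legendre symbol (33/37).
(33/37) = 33^{18} mod 37 = 1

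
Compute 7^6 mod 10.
By repeated squaring mod 10: 7^{1}≡7, 7^{2}≡9, 7^{4}≡1. Then 7^{6} = 7^{4+2} ≡ 1 × 9 ≡ 9 mod 10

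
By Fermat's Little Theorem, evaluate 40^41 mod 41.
By Fermat: 40^{40} ≡ 1 mod 41. So 40^{41} = 40^{40} · 40^{1} ≡ 40^{1} ≡ 40 mod 41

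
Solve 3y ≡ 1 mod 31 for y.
Since 31 is prime, by Fermat 3^(-1) ≡ 3^{29} ≡ 21 mod 31. Verify: 3 × 21 = 63 ≡ 1 mod 31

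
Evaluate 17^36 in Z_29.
Using Fermat: 17^{28} ≡ 1 (mod 29). 36 ≡ 8 (mod 28). So 17^{36} ≡ 17^{8} ≡ 1 (mod 29)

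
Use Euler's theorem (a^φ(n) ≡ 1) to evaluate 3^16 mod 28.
By Euler: 3^{12} ≡ 1 mod 28 since gcd(3, 28) = 1. 16 = 1×12 + 4. So 3^{16} ≡ 3^{4} ≡ 25 mod 28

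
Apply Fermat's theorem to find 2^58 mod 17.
By Fermat: 2^{16} ≡ 1 mod 17. 58 = 3×16 + 10. So 2^{58} ≡ 2^{10} ≡ 4 mod 17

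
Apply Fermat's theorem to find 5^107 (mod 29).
By Fermat: 5^{28} ≡ 1 (mod 29). 107 = 3×28 + 23. So 5^{107} ≡ 5^{23} ≡ 4 (mod 29)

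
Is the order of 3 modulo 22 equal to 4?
Powers of 3 mod 22: 3^1≡3, 3^2≡9, 3^3≡5, 3^4≡15, 3^5≡1. 3^4≡15≢1, so ord ≠ 4. No, the actual order is 5.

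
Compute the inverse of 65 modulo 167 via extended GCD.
Extended GCD: 65(18) + 167(-7) = 1. So 65^(-1) ≡ 18 (mod 167). Verify: 65 × 18 = 1170 ≡ 1 (mod 167)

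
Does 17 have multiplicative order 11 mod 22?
Powers of 17 mod 22: 17^1≡17, 17^2≡3, 17^3≡7, 17^4≡9, 17^5≡21, 17^6≡5, 17^7≡19, 17^8≡15, 17^9≡13, 17^10≡1. Already 17^10≡1, so the order is 10 < 11. No, the actual order is 10.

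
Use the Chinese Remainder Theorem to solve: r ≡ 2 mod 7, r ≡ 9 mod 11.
M = 7 × 11 = 77. M₁ = 11, y₁ ≡ 2 mod 7. M₂ = 7, y₂ ≡ 8 mod 11. r = 2×11×2 + 9×7×8 ≡ 9 mod 77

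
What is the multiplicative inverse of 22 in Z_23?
Since 23 is prime, by Fermat 22^(-1) ≡ 22^{21} ≡ 22 mod 23. Verify: 22 × 22 = 484 ≡ 1 mod 23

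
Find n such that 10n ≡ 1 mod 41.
Since 41 is prime, by Fermat 10^(-1) ≡ 10^{39} ≡ 37 mod 41. Verify: 10 × 37 = 370 ≡ 1 mod 41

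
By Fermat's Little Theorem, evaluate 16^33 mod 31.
By Fermat: 16^{30} ≡ 1 (mod 31). So 16^{33} = 16^{30} · 16^{3} ≡ 16^{3} ≡ 4 (mod 31)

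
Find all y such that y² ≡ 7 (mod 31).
The square roots of 7 mod 31 are 10 and 21. Verify: 10² = 100 ≡ 7 (mod 31)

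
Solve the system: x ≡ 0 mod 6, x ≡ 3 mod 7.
M = 6 × 7 = 42. M₁ = 7, y₁ ≡ 1 mod 6. M₂ = 6, y₂ ≡ 6 mod 7. x = 0×7×1 + 3×6×6 ≡ 24 mod 42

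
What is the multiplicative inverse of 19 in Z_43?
Since 43 is prime, by Fermat 19^(-1) ≡ 19^{41} ≡ 34 mod 43. Verify: 19 × 34 = 646 ≡ 1 mod 43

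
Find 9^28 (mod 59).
By repeated squaring (mod 59): 9^{1}≡9, 9^{2}≡22, 9^{4}≡12, 9^{8}≡26, 9^{16}≡27. Then 9^{28} = 9^{16+8+4} ≡ 27 × 26 × 12 ≡ 46 (mod 59)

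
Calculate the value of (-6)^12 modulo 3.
By repeated squaring (mod 3): (-6)^{1}≡0, (-6)^{2}≡0, (-6)^{4}≡0, (-6)^{8}≡0. Then (-6)^{12} = (-6)^{8+4} ≡ 0 × 0 ≡ 0 (mod 3)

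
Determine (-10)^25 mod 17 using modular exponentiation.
Using Fermat: (-10)^{16} ≡ 1 (mod 17). 25 ≡ 9 (mod 16). So (-10)^{25} ≡ (-10)^{9} ≡ 10 (mod 17)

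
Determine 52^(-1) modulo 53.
Since 53 is prime, by Fermat 52^(-1) ≡ 52^{51} ≡ 52 mod 53. Verify: 52 × 52 = 2704 ≡ 1 mod 53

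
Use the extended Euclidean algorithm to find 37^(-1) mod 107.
Extended GCD: 37(-26) + 107(9) = 1. So 37^(-1) ≡ -26 ≡ 81 mod 107. Verify: 37 × 81 = 2997 ≡ 1 mod 107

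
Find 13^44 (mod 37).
Using Fermat: 13^{36} ≡ 1 (mod 37). 44 ≡ 8 (mod 36). So 13^{44} ≡ 13^{8} ≡ 9 (mod 37)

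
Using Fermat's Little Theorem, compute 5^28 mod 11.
By Fermat: 5^{10} ≡ 1 (mod 11). 28 = 2×10 + 8. So 5^{28} ≡ 5^{8} ≡ 4 (mod 11)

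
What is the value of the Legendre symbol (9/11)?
(9/11) = 9^{5} mod 11 = 1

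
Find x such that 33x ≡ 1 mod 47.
Since 47 is prime, by Fermat 33^(-1) ≡ 33^{45} ≡ 10 mod 47. Verify: 33 × 10 = 330 ≡ 1 mod 47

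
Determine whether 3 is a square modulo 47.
By Euler's criterion: 3^{23} ≡ 1 mod 47. Since this equals 1, 3 is a QR.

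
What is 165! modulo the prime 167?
(166)! = (165)! × (166) ≡ -1 mod 167. So (165)! ≡ -1 × (166)^(-1) ≡ (-1)×(-1) = 1 mod 167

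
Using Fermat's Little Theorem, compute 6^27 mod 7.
By Fermat: 6^{6} ≡ 1 mod 7. 27 = 4×6 + 3. So 6^{27} ≡ 6^{3} ≡ 6 mod 7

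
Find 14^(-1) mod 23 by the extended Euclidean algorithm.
Extended GCD: 14(5) + 23(-3) = 1. So 14^(-1) ≡ 5 mod 23. Verify: 14 × 5 = 70 ≡ 1 mod 23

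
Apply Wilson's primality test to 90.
(89)! mod 90 = 0. Since 0 ≢ -1 (mod 90), 90 is not prime.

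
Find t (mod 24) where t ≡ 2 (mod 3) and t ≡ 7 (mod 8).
M = 3 × 8 = 24. M₁ = 8, y₁ ≡ 2 (mod 3). M₂ = 3, y₂ ≡ 3 (mod 8). t = 2×8×2 + 7×3×3 ≡ 23 (mod 24)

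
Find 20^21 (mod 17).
Using Fermat: 20^{16} ≡ 1 (mod 17). 21 ≡ 5 (mod 16). So 20^{21} ≡ 20^{5} ≡ 5 (mod 17)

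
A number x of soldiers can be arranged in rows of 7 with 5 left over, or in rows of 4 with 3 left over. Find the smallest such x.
M = 7 × 4 = 28. M₁ = 4, y₁ ≡ 2 mod 7. M₂ = 7, y₂ ≡ 3 mod 4. x = 5×4×2 + 3×7×3 ≡ 19 mod 28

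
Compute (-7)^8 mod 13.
By repeated squaring mod 13: (-7)^{1}≡6, (-7)^{2}≡10, (-7)^{4}≡9, (-7)^{8}≡3. So (-7)^{8} ≡ 3 mod 13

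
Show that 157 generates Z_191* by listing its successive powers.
157^1, 157^2, ..., 157^{190} mod 191: [157, 10, 42, 100, 38, 45, 189, 68, 171, 107, 182, 115, 101, 4, 55, 40, 168, 18, 152, 180, 183, 81, 111, 46, 155, 78, 22, 16, 29, 160, 99, 72, 35, 147, 159, 133, 62, 184, 47, 121, 88, 64, 116, 67, 14, 97, 140, 15, 63, 150, 57, 163, 188, 102, 161, 65, 82, 77, 56, 6, 178, 60, 61, 27, 37, 79, 179, 26, 71, 69, 137, 117, 33, 24, 139, 49, 53, 108, 148, 125, 143, 104, 93, 85, 166, 86, 132, 96, 174, 5, 21, 50, 19, 118, 190, 34, 181, 149, 91, 153, 146, 2, 123, 20, 84, 9, 76, 90, 187, 136, 151, 23, 173, 39, 11, 8, 110, 80, 145, 36, 113, 169, 175, 162, 31, 92, 119, 156, 44, 32, 58, 129, 7, 144, 70, 103, 127, 75, 124, 177, 94, 51, 176, 128, 41, 134, 28, 3, 89, 30, 126, 109, 114, 135, 185, 13, 131, 130, 164, 154, 112, 12, 165, 120, 122, 54, 74, 158, 167, 52, 142, 138, 83, 43, 66, 48, 87, 98, 106, 25, 105, 59, 95, 17, 186, 170, 141, 172, 73, 1]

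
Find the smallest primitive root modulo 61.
g = 2. For each prime q|60: 2^{30}≡60, 2^{20}≡47, 2^{12}≡9, none ≡ 1, so ord_61(2) = 60 and 2 is a primitive root.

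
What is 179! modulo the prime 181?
(180)! = (179)! × (180) ≡ -1 mod 181. So (179)! ≡ -1 × (180)^(-1) ≡ (-1)×(-1) = 1 mod 181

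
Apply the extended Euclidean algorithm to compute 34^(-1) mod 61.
Extended GCD: 34(9) + 61(-5) = 1. So 34^(-1) ≡ 9 mod 61. Verify: 34 × 9 = 306 ≡ 1 mod 61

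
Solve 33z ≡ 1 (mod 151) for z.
Since 151 is prime, by Fermat 33^(-1) ≡ 33^{149} ≡ 119 (mod 151). Verify: 33 × 119 = 3927 ≡ 1 (mod 151)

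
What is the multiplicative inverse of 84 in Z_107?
Since 107 is prime, by Fermat 84^(-1) ≡ 84^{105} ≡ 93 (mod 107). Verify: 84 × 93 = 7812 ≡ 1 (mod 107)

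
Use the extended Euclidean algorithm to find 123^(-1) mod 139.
Extended GCD: 123(26) + 139(-23) = 1. So 123^(-1) ≡ 26 (mod 139). Verify: 123 × 26 = 3198 ≡ 1 (mod 139)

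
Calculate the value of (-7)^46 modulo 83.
By repeated squaring mod 83: (-7)^{1}≡76, (-7)^{2}≡49, (-7)^{4}≡77, (-7)^{8}≡36, (-7)^{16}≡51, (-7)^{32}≡28. Then (-7)^{46} = (-7)^{32+8+4+2} ≡ 28 × 36 × 77 × 49 ≡ 41 mod 83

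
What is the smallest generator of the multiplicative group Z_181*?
g = 2. Powers: [2, 4, 8, 16, 32, 64, ...] generates all 180 non-zero residues.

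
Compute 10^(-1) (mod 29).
Since 29 is prime, by Fermat 10^(-1) ≡ 10^{27} ≡ 3 (mod 29). Verify: 10 × 3 = 30 ≡ 1 (mod 29)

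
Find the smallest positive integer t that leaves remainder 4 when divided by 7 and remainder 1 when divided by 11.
M = 7 × 11 = 77. M₁ = 11, y₁ ≡ 2 mod 7. M₂ = 7, y₂ ≡ 8 mod 11. t = 4×11×2 + 1×7×8 ≡ 67 mod 77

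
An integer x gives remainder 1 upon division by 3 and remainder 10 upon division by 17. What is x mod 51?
M = 3 × 17 = 51. M₁ = 17, y₁ ≡ 2 mod 3. M₂ = 3, y₂ ≡ 6 mod 17. x = 1×17×2 + 10×3×6 ≡ 10 mod 51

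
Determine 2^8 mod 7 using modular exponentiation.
Using Fermat: 2^{6} ≡ 1 mod 7. 8 ≡ 2 mod 6. So 2^{8} ≡ 2^{2} ≡ 4 mod 7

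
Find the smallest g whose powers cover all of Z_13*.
g = 2. Powers: [2, 4, 8, 3, 6, 12, ...] generates all 12 non-zero residues.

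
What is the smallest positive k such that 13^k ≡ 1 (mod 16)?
Powers of 13 mod 16: 13^1≡13, 13^2≡9, 13^3≡5, 13^4≡1. ord_16(13) = 4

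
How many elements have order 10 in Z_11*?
A prime p has φ(p-1) primitive roots; here φ(10) = 4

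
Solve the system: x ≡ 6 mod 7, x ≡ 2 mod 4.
M = 7 × 4 = 28. M₁ = 4, y₁ ≡ 2 mod 7. M₂ = 7, y₂ ≡ 3 mod 4. x = 6×4×2 + 2×7×3 ≡ 6 mod 28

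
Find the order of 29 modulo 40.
Powers of 29 mod 40: 29^1≡29, 29^2≡1. ord_40(29) = 2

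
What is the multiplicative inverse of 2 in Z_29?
Since 29 is prime, by Fermat 2^(-1) ≡ 2^{27} ≡ 15 mod 29. Verify: 2 × 15 = 30 ≡ 1 mod 29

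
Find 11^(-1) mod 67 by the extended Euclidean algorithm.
Extended GCD: 11(-6) + 67(1) = 1. So 11^(-1) ≡ -6 ≡ 61 mod 67. Verify: 11 × 61 = 671 ≡ 1 mod 67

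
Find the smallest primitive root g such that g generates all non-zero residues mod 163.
g = 2. For each prime q|162: 2^{81}≡162, 2^{54}≡104, none ≡ 1, so ord_163(2) = 162 and 2 is a primitive root.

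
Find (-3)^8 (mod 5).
Using Fermat: (-3)^{4} ≡ 1 (mod 5). 8 ≡ 0 (mod 4). So (-3)^{8} ≡ (-3)^{0} ≡ 1 (mod 5)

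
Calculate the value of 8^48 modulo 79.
By repeated squaring mod 79: 8^{1}≡8, 8^{2}≡64, 8^{4}≡67, 8^{8}≡65, 8^{16}≡38, 8^{32}≡22. Then 8^{48} = 8^{32+16} ≡ 22 × 38 ≡ 46 mod 79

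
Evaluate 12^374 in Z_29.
Using Fermat: 12^{28} ≡ 1 mod 29. 374 ≡ 10 mod 28. So 12^{374} ≡ 12^{10} ≡ 28 mod 29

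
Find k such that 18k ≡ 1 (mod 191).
Since 191 is prime, by Fermat 18^(-1) ≡ 18^{189} ≡ 138 (mod 191). Verify: 18 × 138 = 2484 ≡ 1 (mod 191)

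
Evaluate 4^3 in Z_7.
4^{3} = 64 ≡ 1 (mod 7)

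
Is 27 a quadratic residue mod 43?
By Euler's criterion: 27^{21} ≡ 42 (mod 43). Since this equals -1 (≡ 42), 27 is not a QR.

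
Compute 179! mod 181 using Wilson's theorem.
(180)! = (179)! × (180) ≡ -1 mod 181. So (179)! ≡ -1 × (180)^(-1) ≡ (-1)×(-1) = 1 mod 181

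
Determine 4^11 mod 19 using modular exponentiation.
By repeated squaring mod 19: 4^{1}≡4, 4^{2}≡16, 4^{4}≡9, 4^{8}≡5. Then 4^{11} = 4^{8+2+1} ≡ 5 × 16 × 4 ≡ 16 mod 19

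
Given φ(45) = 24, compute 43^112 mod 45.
By Euler: 43^{24} ≡ 1 (mod 45) since gcd(43, 45) = 1. 112 = 4×24 + 16. So 43^{112} ≡ 43^{16} ≡ 16 (mod 45)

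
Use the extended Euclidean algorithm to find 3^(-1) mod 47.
Extended GCD: 3(16) + 47(-1) = 1. So 3^(-1) ≡ 16 mod 47. Verify: 3 × 16 = 48 ≡ 1 mod 47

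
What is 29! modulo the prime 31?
(30)! = (29)! × (30) ≡ -1 mod 31. So (29)! ≡ -1 × (30)^(-1) ≡ (-1)×(-1) = 1 mod 31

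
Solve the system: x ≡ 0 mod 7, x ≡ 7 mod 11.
M = 7 × 11 = 77. M₁ = 11, y₁ ≡ 2 mod 7. M₂ = 7, y₂ ≡ 8 mod 11. x = 0×11×2 + 7×7×8 ≡ 7 mod 77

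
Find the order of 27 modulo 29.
Powers of 27 mod 29: 27^1≡27, 27^2≡4, 27^3≡21, 27^4≡16, 27^5≡26, 27^6≡6, 27^7≡17, 27^8≡24, 27^9≡10, 27^10≡9, 27^11≡11, 27^12≡7, 27^13≡15, 27^14≡28, 27^15≡2, 27^16≡25, 27^17≡8, 27^18≡13, 27^19≡3, 27^20≡23, 27^21≡12, 27^22≡5, 27^23≡19, 27^24≡20, 27^25≡18, 27^26≡22, 27^27≡14, 27^28≡1. So the order of 27 is 28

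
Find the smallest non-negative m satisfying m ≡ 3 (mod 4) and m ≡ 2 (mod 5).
M = 4 × 5 = 20. M₁ = 5, y₁ ≡ 1 (mod 4). M₂ = 4, y₂ ≡ 4 (mod 5). m = 3×5×1 + 2×4×4 ≡ 7 (mod 20)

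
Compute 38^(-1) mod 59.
Since 59 is prime, by Fermat 38^(-1) ≡ 38^{57} ≡ 14 mod 59. Verify: 38 × 14 = 532 ≡ 1 mod 59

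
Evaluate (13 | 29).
(13/29) = 13^{14} mod 29 = 1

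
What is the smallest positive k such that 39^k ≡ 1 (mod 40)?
Powers of 39 mod 40: 39^1≡39, 39^2≡1. Order = 2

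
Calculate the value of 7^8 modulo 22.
By repeated squaring (mod 22): 7^{1}≡7, 7^{2}≡5, 7^{4}≡3, 7^{8}≡9. So 7^{8} ≡ 9 (mod 22)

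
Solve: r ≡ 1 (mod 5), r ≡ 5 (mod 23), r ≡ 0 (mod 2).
M = 5 × 23 × 2 = 230. M₁ = 46, y₁ ≡ 1 (mod 5). M₂ = 10, y₂ ≡ 7 (mod 23). M₃ = 115, y₃ ≡ 1 (mod 2). r = 1×46×1 + 5×10×7 + 0×115×1 ≡ 166 (mod 230)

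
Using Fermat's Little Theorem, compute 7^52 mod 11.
By Fermat: 7^{10} ≡ 1 (mod 11). 52 = 5×10 + 2. So 7^{52} ≡ 7^{2} ≡ 5 (mod 11)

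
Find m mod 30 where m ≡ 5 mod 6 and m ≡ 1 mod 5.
M = 6 × 5 = 30. M₁ = 5, y₁ ≡ 5 mod 6. M₂ = 6, y₂ ≡ 1 mod 5. m = 5×5×5 + 1×6×1 ≡ 11 mod 30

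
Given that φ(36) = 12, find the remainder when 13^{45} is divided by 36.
By Euler: 13^{12} ≡ 1 mod 36 since gcd(13, 36) = 1. 45 = 3×12 + 9. So 13^{45} ≡ 13^{9} ≡ 1 mod 36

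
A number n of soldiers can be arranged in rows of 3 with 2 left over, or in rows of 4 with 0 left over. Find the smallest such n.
M = 3 × 4 = 12. M₁ = 4, y₁ ≡ 1 mod 3. M₂ = 3, y₂ ≡ 3 mod 4. n = 2×4×1 + 0×3×3 ≡ 8 mod 12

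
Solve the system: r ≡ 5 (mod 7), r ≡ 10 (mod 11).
M = 7 × 11 = 77. M₁ = 11, y₁ ≡ 2 (mod 7). M₂ = 7, y₂ ≡ 8 (mod 11). r = 5×11×2 + 10×7×8 ≡ 54 (mod 77)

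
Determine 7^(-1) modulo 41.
Since 41 is prime, by Fermat 7^(-1) ≡ 7^{39} ≡ 6 (mod 41). Verify: 7 × 6 = 42 ≡ 1 (mod 41)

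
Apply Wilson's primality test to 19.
(18)! mod 19 = 18. Since 18 ≡ -1 (mod 19), 19 is prime.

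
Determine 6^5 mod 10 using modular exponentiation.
By repeated squaring mod 10: 6^{1}≡6, 6^{2}≡6, 6^{4}≡6. Then 6^{5} = 6^{4+1} ≡ 6 × 6 ≡ 6 mod 10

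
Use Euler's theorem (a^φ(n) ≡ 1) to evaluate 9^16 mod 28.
By Euler: 9^{12} ≡ 1 (mod 28) since gcd(9, 28) = 1. 16 = 1×12 + 4. So 9^{16} ≡ 9^{4} ≡ 9 (mod 28)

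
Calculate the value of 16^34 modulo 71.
By repeated squaring mod 71: 16^{1}≡16, 16^{2}≡43, 16^{4}≡3, 16^{8}≡9, 16^{16}≡10, 16^{32}≡29. Then 16^{34} = 16^{32+2} ≡ 29 × 43 ≡ 40 mod 71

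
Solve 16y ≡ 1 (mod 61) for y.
Since 61 is prime, by Fermat 16^(-1) ≡ 16^{59} ≡ 42 (mod 61). Verify: 16 × 42 = 672 ≡ 1 (mod 61)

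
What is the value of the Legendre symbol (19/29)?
(19/29) = 19^{14} mod 29 = -1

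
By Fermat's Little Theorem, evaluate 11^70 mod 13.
By Fermat: 11^{12} ≡ 1 mod 13. 70 = 5×12 + 10. So 11^{70} ≡ 11^{10} ≡ 10 mod 13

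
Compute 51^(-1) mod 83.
Since 83 is prime, by Fermat 51^(-1) ≡ 51^{81} ≡ 70 mod 83. Verify: 51 × 70 = 3570 ≡ 1 mod 83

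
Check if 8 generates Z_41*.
8^{20} ≡ 1 (mod 41) and 20 < 40, so ord_41(8) = 20 ≠ 40 and 8 is not a primitive root.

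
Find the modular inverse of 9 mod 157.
Since 157 is prime, by Fermat 9^(-1) ≡ 9^{155} ≡ 35 (mod 157). Verify: 9 × 35 = 315 ≡ 1 (mod 157)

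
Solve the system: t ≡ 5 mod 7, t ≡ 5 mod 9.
M = 7 × 9 = 63. M₁ = 9, y₁ ≡ 4 mod 7. M₂ = 7, y₂ ≡ 4 mod 9. t = 5×9×4 + 5×7×4 ≡ 5 mod 63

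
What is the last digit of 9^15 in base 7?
Using Fermat: 9^{6} ≡ 1 (mod 7). 15 ≡ 3 (mod 6). So 9^{15} ≡ 9^{3} ≡ 1 (mod 7)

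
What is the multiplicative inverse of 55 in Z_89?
Since 89 is prime, by Fermat 55^(-1) ≡ 55^{87} ≡ 34 (mod 89). Verify: 55 × 34 = 1870 ≡ 1 (mod 89)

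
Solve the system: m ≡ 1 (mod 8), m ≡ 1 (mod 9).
M = 8 × 9 = 72. M₁ = 9, y₁ ≡ 1 (mod 8). M₂ = 8, y₂ ≡ 8 (mod 9). m = 1×9×1 + 1×8×8 ≡ 1 (mod 72)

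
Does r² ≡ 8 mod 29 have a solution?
By Euler's criterion: 8^{14} ≡ 28 mod 29. Since this equals -1 (≡ 28), 8 is not a QR.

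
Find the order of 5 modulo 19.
Powers of 5 mod 19: 5^1≡5, 5^2≡6, 5^3≡11, 5^4≡17, 5^5≡9, 5^6≡7, 5^7≡16, 5^8≡4, 5^9≡1. Order = 9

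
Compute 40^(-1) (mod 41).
Since 41 is prime, by Fermat 40^(-1) ≡ 40^{39} ≡ 40 (mod 41). Verify: 40 × 40 = 1600 ≡ 1 (mod 41)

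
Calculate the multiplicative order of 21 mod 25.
Powers of 21 mod 25: 21^1≡21, 21^2≡16, 21^3≡11, 21^4≡6, 21^5≡1. ord_25(21) = 5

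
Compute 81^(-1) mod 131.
Since 131 is prime, by Fermat 81^(-1) ≡ 81^{129} ≡ 55 mod 131. Verify: 81 × 55 = 4455 ≡ 1 mod 131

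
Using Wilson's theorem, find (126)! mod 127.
By Wilson's theorem, (126)! ≡ -1 ≡ 126 (mod 127)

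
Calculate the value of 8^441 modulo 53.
Using Fermat: 8^{52} ≡ 1 (mod 53). 441 ≡ 25 (mod 52). So 8^{441} ≡ 8^{25} ≡ 33 (mod 53)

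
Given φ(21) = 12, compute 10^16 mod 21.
By Euler: 10^{12} ≡ 1 (mod 21) since gcd(10, 21) = 1. 16 = 1×12 + 4. So 10^{16} ≡ 10^{4} ≡ 4 (mod 21)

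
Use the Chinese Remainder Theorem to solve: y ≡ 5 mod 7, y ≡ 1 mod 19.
M = 7 × 19 = 133. M₁ = 19, y₁ ≡ 3 mod 7. M₂ = 7, y₂ ≡ 11 mod 19. y = 5×19×3 + 1×7×11 ≡ 96 mod 133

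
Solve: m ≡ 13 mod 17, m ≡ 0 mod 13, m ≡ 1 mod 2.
M = 17 × 13 × 2 = 442. M₁ = 26, y₁ ≡ 2 mod 17. M₂ = 34, y₂ ≡ 5 mod 13. M₃ = 221, y₃ ≡ 1 mod 2. m = 13×26×2 + 0×34×5 + 1×221×1 ≡ 13 mod 442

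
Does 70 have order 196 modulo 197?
70^{49} ≡ 1 mod 197 and 49 < 196, so ord_197(70) = 49 ≠ 196 and 70 is not a primitive root.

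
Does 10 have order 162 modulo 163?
10^{81} ≡ 1 (mod 163) and 81 < 162, so ord_163(10) = 81 ≠ 162 and 10 is not a primitive root.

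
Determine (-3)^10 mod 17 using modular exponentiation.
By repeated squaring mod 17: (-3)^{1}≡14, (-3)^{2}≡9, (-3)^{4}≡13, (-3)^{8}≡16. Then (-3)^{10} = (-3)^{8+2} ≡ 16 × 9 ≡ 8 mod 17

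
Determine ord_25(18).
Powers of 18 mod 25: 18^1≡18, 18^2≡24, 18^3≡7, 18^4≡1. So the order of 18 is 4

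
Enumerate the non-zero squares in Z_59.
QRs mod 59: {1, 3, 4, 5, 7, 9, 12, 15, 16, 17, 19, 20, 21, 22, 25, 26, 27, 28, 29, 35, 36, 41, 45, 46, 48, 49, 51, 53, 57}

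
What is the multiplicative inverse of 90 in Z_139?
Since 139 is prime, by Fermat 90^(-1) ≡ 90^{137} ≡ 17 (mod 139). Verify: 90 × 17 = 1530 ≡ 1 (mod 139)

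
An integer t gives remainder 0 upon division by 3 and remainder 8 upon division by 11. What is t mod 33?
M = 3 × 11 = 33. M₁ = 11, y₁ ≡ 2 mod 3. M₂ = 3, y₂ ≡ 4 mod 11. t = 0×11×2 + 8×3×4 ≡ 30 mod 33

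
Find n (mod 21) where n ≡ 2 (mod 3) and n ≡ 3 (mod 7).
M = 3 × 7 = 21. M₁ = 7, y₁ ≡ 1 (mod 3). M₂ = 3, y₂ ≡ 5 (mod 7). n = 2×7×1 + 3×3×5 ≡ 17 (mod 21)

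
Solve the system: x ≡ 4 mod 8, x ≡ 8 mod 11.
M = 8 × 11 = 88. M₁ = 11, y₁ ≡ 3 mod 8. M₂ = 8, y₂ ≡ 7 mod 11. x = 4×11×3 + 8×8×7 ≡ 52 mod 88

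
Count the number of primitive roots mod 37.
A prime p has φ(p-1) primitive roots; here φ(36) = 12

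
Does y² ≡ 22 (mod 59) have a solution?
By Euler's criterion: 22^{29} ≡ 1 (mod 59). Since this equals 1, 22 is a QR.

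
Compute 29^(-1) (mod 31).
Since 31 is prime, by Fermat 29^(-1) ≡ 29^{29} ≡ 15 (mod 31). Verify: 29 × 15 = 435 ≡ 1 (mod 31)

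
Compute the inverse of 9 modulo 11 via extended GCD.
Extended GCD: 9(5) + 11(-4) = 1. So 9^(-1) ≡ 5 (mod 11). Verify: 9 × 5 = 45 ≡ 1 (mod 11)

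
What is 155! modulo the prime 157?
(156)! = (155)! × (156) ≡ -1 mod 157. So (155)! ≡ -1 × (156)^(-1) ≡ (-1)×(-1) = 1 mod 157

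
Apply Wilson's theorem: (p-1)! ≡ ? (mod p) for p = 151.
By Wilson's theorem, (150)! ≡ -1 ≡ 150 mod 151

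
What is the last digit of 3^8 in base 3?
By repeated squaring (mod 3): 3^{1}≡0, 3^{2}≡0, 3^{4}≡0, 3^{8}≡0. So 3^{8} ≡ 0 (mod 3)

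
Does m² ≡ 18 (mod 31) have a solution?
By Euler's criterion: 18^{15} ≡ 1 (mod 31). Since this equals 1, 18 is a QR.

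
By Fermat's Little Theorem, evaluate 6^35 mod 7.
By Fermat: 6^{6} ≡ 1 (mod 7). 35 = 5×6 + 5. So 6^{35} ≡ 6^{5} ≡ 6 (mod 7)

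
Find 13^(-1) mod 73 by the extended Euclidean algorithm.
Extended GCD: 13(-28) + 73(5) = 1. So 13^(-1) ≡ -28 ≡ 45 mod 73. Verify: 13 × 45 = 585 ≡ 1 mod 73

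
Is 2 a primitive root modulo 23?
2^{11} ≡ 1 (mod 23) and 11 < 22, so ord_23(2) = 11 ≠ 22 and 2 is not a primitive root.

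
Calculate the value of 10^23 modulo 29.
By repeated squaring (mod 29): 10^{1}≡10, 10^{2}≡13, 10^{4}≡24, 10^{8}≡25, 10^{16}≡16. Then 10^{23} = 10^{16+4+2+1} ≡ 16 × 24 × 13 × 10 ≡ 11 (mod 29)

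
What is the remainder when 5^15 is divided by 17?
By repeated squaring (mod 17): 5^{1}≡5, 5^{2}≡8, 5^{4}≡13, 5^{8}≡16. Then 5^{15} = 5^{8+4+2+1} ≡ 16 × 13 × 8 × 5 ≡ 7 (mod 17)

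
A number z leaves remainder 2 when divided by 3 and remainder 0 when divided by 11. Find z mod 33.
M = 3 × 11 = 33. M₁ = 11, y₁ ≡ 2 mod 3. M₂ = 3, y₂ ≡ 4 mod 11. z = 2×11×2 + 0×3×4 ≡ 11 mod 33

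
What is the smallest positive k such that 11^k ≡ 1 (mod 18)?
Powers of 11 mod 18: 11^1≡11, 11^2≡13, 11^3≡17, 11^4≡7, 11^5≡5, 11^6≡1. ord_18(11) = 6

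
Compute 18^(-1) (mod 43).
Since 43 is prime, by Fermat 18^(-1) ≡ 18^{41} ≡ 12 (mod 43). Verify: 18 × 12 = 216 ≡ 1 (mod 43)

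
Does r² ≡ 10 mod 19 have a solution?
By Euler's criterion: 10^{9} ≡ 18 mod 19. Since this equals -1 (≡ 18), 10 is not a QR.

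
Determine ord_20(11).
Powers of 11 mod 20: 11^1≡11, 11^2≡1. ord_20(11) = 2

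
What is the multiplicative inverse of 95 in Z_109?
Since 109 is prime, by Fermat 95^(-1) ≡ 95^{107} ≡ 70 (mod 109). Verify: 95 × 70 = 6650 ≡ 1 (mod 109)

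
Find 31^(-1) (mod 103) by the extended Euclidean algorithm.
Extended GCD: 31(10) + 103(-3) = 1. So 31^(-1) ≡ 10 (mod 103). Verify: 31 × 10 = 310 ≡ 1 (mod 103)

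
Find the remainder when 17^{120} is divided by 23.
By Fermat: 17^{22} ≡ 1 (mod 23). 120 = 5×22 + 10. So 17^{120} ≡ 17^{10} ≡ 4 (mod 23)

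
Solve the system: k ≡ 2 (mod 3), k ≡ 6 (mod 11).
M = 3 × 11 = 33. M₁ = 11, y₁ ≡ 2 (mod 3). M₂ = 3, y₂ ≡ 4 (mod 11). k = 2×11×2 + 6×3×4 ≡ 17 (mod 33)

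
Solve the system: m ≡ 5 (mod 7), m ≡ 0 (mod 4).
M = 7 × 4 = 28. M₁ = 4, y₁ ≡ 2 (mod 7). M₂ = 7, y₂ ≡ 3 (mod 4). m = 5×4×2 + 0×7×3 ≡ 12 (mod 28)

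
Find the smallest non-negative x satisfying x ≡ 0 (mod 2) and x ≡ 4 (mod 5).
M = 2 × 5 = 10. M₁ = 5, y₁ ≡ 1 (mod 2). M₂ = 2, y₂ ≡ 3 (mod 5). x = 0×5×1 + 4×2×3 ≡ 4 (mod 10)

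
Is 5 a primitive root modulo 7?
ord_7(5) divides 6. For each prime q|6: 5^{3}≡6, 5^{2}≡4, none ≡ 1. So 5 has order 6 and is a primitive root mod 7.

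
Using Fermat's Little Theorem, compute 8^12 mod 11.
By Fermat: 8^{10} ≡ 1 mod 11. So 8^{12} = 8^{10} · 8^{2} ≡ 8^{2} ≡ 9 mod 11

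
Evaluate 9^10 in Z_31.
By repeated squaring (mod 31): 9^{1}≡9, 9^{2}≡19, 9^{4}≡20, 9^{8}≡28. Then 9^{10} = 9^{8+2} ≡ 28 × 19 ≡ 5 (mod 31)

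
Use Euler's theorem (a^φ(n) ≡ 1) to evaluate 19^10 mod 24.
By Euler: 19^{8} ≡ 1 (mod 24) since gcd(19, 24) = 1. 10 = 1×8 + 2. So 19^{10} ≡ 19^{2} ≡ 1 (mod 24)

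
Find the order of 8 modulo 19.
Powers of 8 mod 19: 8^1≡8, 8^2≡7, 8^3≡18, 8^4≡11, 8^5≡12, 8^6≡1. ord_19(8) = 6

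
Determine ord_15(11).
Powers of 11 mod 15: 11^1≡11, 11^2≡1. ord_15(11) = 2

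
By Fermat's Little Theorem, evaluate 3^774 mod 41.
By Fermat: 3^{40} ≡ 1 mod 41. 774 ≡ 14 mod 40. So 3^{774} ≡ 3^{14} ≡ 32 mod 41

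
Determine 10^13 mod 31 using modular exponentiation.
By repeated squaring mod 31: 10^{1}≡10, 10^{2}≡7, 10^{4}≡18, 10^{8}≡14. Then 10^{13} = 10^{8+4+1} ≡ 14 × 18 × 10 ≡ 9 mod 31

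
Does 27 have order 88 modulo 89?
ord_89(27) divides 88. For each prime q|88: 27^{44}≡88, 27^{8}≡39, none ≡ 1. So 27 has order 88 and is a primitive root mod 89.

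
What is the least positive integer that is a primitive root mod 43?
g = 3. For each prime q|42: 3^{21}≡42, 3^{14}≡36, 3^{6}≡41, none ≡ 1, so ord_43(3) = 42 and 3 is a primitive root.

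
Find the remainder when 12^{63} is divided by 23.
By Fermat: 12^{22} ≡ 1 (mod 23). 63 = 2×22 + 19. So 12^{63} ≡ 12^{19} ≡ 8 (mod 23)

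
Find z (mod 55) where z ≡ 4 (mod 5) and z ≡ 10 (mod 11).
M = 5 × 11 = 55. M₁ = 11, y₁ ≡ 1 (mod 5). M₂ = 5, y₂ ≡ 9 (mod 11). z = 4×11×1 + 10×5×9 ≡ 54 (mod 55)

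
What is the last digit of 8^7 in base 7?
Using Fermat: 8^{6} ≡ 1 mod 7. 7 ≡ 1 mod 6. So 8^{7} ≡ 8^{1} ≡ 1 mod 7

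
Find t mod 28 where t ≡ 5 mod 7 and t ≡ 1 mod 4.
M = 7 × 4 = 28. M₁ = 4, y₁ ≡ 2 mod 7. M₂ = 7, y₂ ≡ 3 mod 4. t = 5×4×2 + 1×7×3 ≡ 5 mod 28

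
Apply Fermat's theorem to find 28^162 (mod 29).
By Fermat: 28^{28} ≡ 1 (mod 29). 162 = 5×28 + 22. So 28^{162} ≡ 28^{22} ≡ 1 (mod 29)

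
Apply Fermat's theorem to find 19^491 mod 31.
By Fermat: 19^{30} ≡ 1 mod 31. 491 ≡ 11 mod 30. So 19^{491} ≡ 19^{11} ≡ 10 mod 31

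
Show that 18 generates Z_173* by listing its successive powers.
18^1, 18^2, ..., 18^{172} mod 173: [18, 151, 123, 138, 62, 78, 20, 14, 79, 38, 165, 29, 3, 54, 107, 23, 68, 13, 61, 60, 42, 64, 114, 149, 87, 9, 162, 148, 69, 31, 39, 10, 7, 126, 19, 169, 101, 88, 27, 140, 98, 34, 93, 117, 30, 21, 32, 57, 161, 130, 91, 81, 74, 121, 102, 106, 5, 90, 63, 96, 171, 137, 44, 100, 70, 49, 17, 133, 145, 15, 97, 16, 115, 167, 65, 132, 127, 37, 147, 51, 53, 89, 45, 118, 48, 172, 155, 22, 50, 35, 111, 95, 153, 159, 94, 135, 8, 144, 170, 119, 66, 150, 105, 160, 112, 113, 131, 109, 59, 24, 86, 164, 11, 25, 104, 142, 134, 163, 166, 47, 154, 4, 72, 85, 146, 33, 75, 139, 80, 56, 143, 152, 141, 116, 12, 43, 82, 92, 99, 52, 71, 67, 168, 83, 110, 77, 2, 36, 129, 73, 103, 124, 156, 40, 28, 158, 76, 157, 58, 6, 108, 41, 46, 136, 26, 122, 120, 84, 128, 55, 125, 1]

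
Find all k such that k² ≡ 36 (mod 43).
The square roots of 36 mod 43 are 6 and 37. Verify: 6² = 36 ≡ 36 (mod 43)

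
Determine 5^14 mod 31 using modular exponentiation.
By repeated squaring (mod 31): 5^{1}≡5, 5^{2}≡25, 5^{4}≡5, 5^{8}≡25. Then 5^{14} = 5^{8+4+2} ≡ 25 × 5 × 25 ≡ 25 (mod 31)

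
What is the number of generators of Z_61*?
A prime p has φ(p-1) primitive roots; here φ(60) = 16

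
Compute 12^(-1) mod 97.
Since 97 is prime, by Fermat 12^(-1) ≡ 12^{95} ≡ 89 mod 97. Verify: 12 × 89 = 1068 ≡ 1 mod 97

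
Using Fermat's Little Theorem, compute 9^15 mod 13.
By Fermat: 9^{12} ≡ 1 (mod 13). So 9^{15} = 9^{12} · 9^{3} ≡ 9^{3} ≡ 1 (mod 13)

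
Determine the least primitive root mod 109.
g = 6. For each prime q|108: 6^{54}≡108, 6^{36}≡63, none ≡ 1, so ord_109(6) = 108 and 6 is a primitive root.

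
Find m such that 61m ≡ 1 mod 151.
Since 151 is prime, by Fermat 61^(-1) ≡ 61^{149} ≡ 52 mod 151. Verify: 61 × 52 = 3172 ≡ 1 mod 151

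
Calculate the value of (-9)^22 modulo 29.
By repeated squaring (mod 29): (-9)^{1}≡20, (-9)^{2}≡23, (-9)^{4}≡7, (-9)^{8}≡20, (-9)^{16}≡23. Then (-9)^{22} = (-9)^{16+4+2} ≡ 23 × 7 × 23 ≡ 20 (mod 29)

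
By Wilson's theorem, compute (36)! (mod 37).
By Wilson's theorem, (36)! ≡ -1 ≡ 36 (mod 37)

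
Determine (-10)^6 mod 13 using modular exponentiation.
By repeated squaring mod 13: (-10)^{1}≡3, (-10)^{2}≡9, (-10)^{4}≡3. Then (-10)^{6} = (-10)^{4+2} ≡ 3 × 9 ≡ 1 mod 13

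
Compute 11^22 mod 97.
By repeated squaring mod 97: 11^{1}≡11, 11^{2}≡24, 11^{4}≡91, 11^{8}≡36, 11^{16}≡35. Then 11^{22} = 11^{16+4+2} ≡ 35 × 91 × 24 ≡ 4 mod 97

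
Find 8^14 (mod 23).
By repeated squaring (mod 23): 8^{1}≡8, 8^{2}≡18, 8^{4}≡2, 8^{8}≡4. Then 8^{14} = 8^{8+4+2} ≡ 4 × 2 × 18 ≡ 6 (mod 23)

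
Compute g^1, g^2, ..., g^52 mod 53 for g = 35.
35^1, 35^2, ..., 35^{52} mod 53: [35, 6, 51, 36, 41, 4, 34, 24, 45, 38, 5, 16, 30, 43, 21, 46, 20, 11, 14, 13, 31, 25, 27, 44, 3, 52, 18, 47, 2, 17, 12, 49, 19, 29, 8, 15, 48, 37, 23, 10, 32, 7, 33, 42, 39, 40, 22, 28, 26, 9, 50, 1]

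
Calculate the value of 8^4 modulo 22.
8^{4} = 4096 ≡ 4 mod 22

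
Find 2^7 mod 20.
By repeated squaring mod 20: 2^{1}≡2, 2^{2}≡4, 2^{4}≡16. Then 2^{7} = 2^{4+2+1} ≡ 16 × 4 × 2 ≡ 8 mod 20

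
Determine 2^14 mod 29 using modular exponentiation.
By repeated squaring mod 29: 2^{1}≡2, 2^{2}≡4, 2^{4}≡16, 2^{8}≡24. Then 2^{14} = 2^{8+4+2} ≡ 24 × 16 × 4 ≡ 28 mod 29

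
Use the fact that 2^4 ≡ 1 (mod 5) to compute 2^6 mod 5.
By Fermat: 2^{4} ≡ 1 (mod 5). So 2^{6} = 2^{4} · 2^{2} ≡ 2^{2} ≡ 4 (mod 5)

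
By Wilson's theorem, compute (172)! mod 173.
By Wilson's theorem, (172)! ≡ -1 ≡ 172 mod 173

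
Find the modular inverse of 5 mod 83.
Since 83 is prime, by Fermat 5^(-1) ≡ 5^{81} ≡ 50 (mod 83). Verify: 5 × 50 = 250 ≡ 1 (mod 83)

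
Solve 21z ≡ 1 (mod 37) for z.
Since 37 is prime, by Fermat 21^(-1) ≡ 21^{35} ≡ 30 (mod 37). Verify: 21 × 30 = 630 ≡ 1 (mod 37)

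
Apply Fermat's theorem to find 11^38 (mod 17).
By Fermat: 11^{16} ≡ 1 (mod 17). 38 = 2×16 + 6. So 11^{38} ≡ 11^{6} ≡ 8 (mod 17)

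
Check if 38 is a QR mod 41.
By Euler's criterion: 38^{20} ≡ 40 (mod 41). Since this equals -1 (≡ 40), 38 is not a QR.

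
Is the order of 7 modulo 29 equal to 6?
Powers of 7 mod 29: 7^1≡7, 7^2≡20, 7^3≡24, 7^4≡23, 7^5≡16, 7^6≡25, 7^7≡1. 7^6≡25≢1, so ord ≠ 6. No, the actual order is 7.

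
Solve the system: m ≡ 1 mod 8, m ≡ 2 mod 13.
M = 8 × 13 = 104. M₁ = 13, y₁ ≡ 5 mod 8. M₂ = 8, y₂ ≡ 5 mod 13. m = 1×13×5 + 2×8×5 ≡ 41 mod 104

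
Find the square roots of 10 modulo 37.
The square roots of 10 mod 37 are 26 and 11. Verify: 26² = 676 ≡ 10 mod 37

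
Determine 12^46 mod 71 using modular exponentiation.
By repeated squaring (mod 71): 12^{1}≡12, 12^{2}≡2, 12^{4}≡4, 12^{8}≡16, 12^{16}≡43, 12^{32}≡3. Then 12^{46} = 12^{32+8+4+2} ≡ 3 × 16 × 4 × 2 ≡ 29 (mod 71)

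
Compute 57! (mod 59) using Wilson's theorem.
(58)! = (57)! × (58) ≡ -1 (mod 59). So (57)! ≡ -1 × (58)^(-1) ≡ (-1)×(-1) = 1 (mod 59)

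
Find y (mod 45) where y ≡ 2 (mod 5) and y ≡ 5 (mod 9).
M = 5 × 9 = 45. M₁ = 9, y₁ ≡ 4 (mod 5). M₂ = 5, y₂ ≡ 2 (mod 9). y = 2×9×4 + 5×5×2 ≡ 32 (mod 45)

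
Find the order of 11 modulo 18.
Powers of 11 mod 18: 11^1≡11, 11^2≡13, 11^3≡17, 11^4≡7, 11^5≡5, 11^6≡1. So the order of 11 is 6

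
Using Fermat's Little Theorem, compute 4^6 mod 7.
By Fermat's Little Theorem, 4^{6} ≡ 1 mod 7 since 7 is prime and gcd(4, 7) = 1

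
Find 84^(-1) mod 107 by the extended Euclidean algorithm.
Extended GCD: 84(-14) + 107(11) = 1. So 84^(-1) ≡ -14 ≡ 93 mod 107. Verify: 84 × 93 = 7812 ≡ 1 mod 107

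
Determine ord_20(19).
Powers of 19 mod 20: 19^1≡19, 19^2≡1. So the order of 19 is 2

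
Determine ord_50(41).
Powers of 41 mod 50: 41^1≡41, 41^2≡31, 41^3≡21, 41^4≡11, 41^5≡1. Order = 5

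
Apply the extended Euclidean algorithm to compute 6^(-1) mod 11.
Extended GCD: 6(2) + 11(-1) = 1. So 6^(-1) ≡ 2 (mod 11). Verify: 6 × 2 = 12 ≡ 1 (mod 11)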